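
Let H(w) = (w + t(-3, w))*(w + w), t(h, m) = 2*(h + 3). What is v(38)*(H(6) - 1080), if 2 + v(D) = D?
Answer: -36288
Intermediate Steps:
v(D) = -2 + D
t(h, m) = 6 + 2*h (t(h, m) = 2*(3 + h) = 6 + 2*h)
H(w) = 2*w² (H(w) = (w + (6 + 2*(-3)))*(w + w) = (w + (6 - 6))*(2*w) = (w + 0)*(2*w) = w*(2*w) = 2*w²)
v(38)*(H(6) - 1080) = (-2 + 38)*(2*6² - 1080) = 36*(2*36 - 1080) = 36*(72 - 1080) = 36*(-1008) = -36288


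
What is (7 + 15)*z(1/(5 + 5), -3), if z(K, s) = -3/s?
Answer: 22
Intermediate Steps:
(7 + 15)*z(1/(5 + 5), -3) = (7 + 15)*(-3/(-3)) = 22*(-3*(-⅓)) = 22*1 = 22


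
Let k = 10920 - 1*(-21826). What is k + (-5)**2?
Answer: 32771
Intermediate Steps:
k = 32746 (k = 10920 + 21826 = 32746)
k + (-5)**2 = 32746 + (-5)**2 = 32746 + 25 = 32771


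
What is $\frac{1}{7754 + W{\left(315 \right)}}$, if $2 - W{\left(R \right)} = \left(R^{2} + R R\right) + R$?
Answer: $- \frac{1}{191009} \approx -5.2354 \cdot 10^{-6}$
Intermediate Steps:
$W{\left(R \right)} = 2 - R - 2 R^{2}$ ($W{\left(R \right)} = 2 - \left(\left(R^{2} + R R\right) + R\right) = 2 - \left(\left(R^{2} + R^{2}\right) + R\right) = 2 - \left(2 R^{2} + R\right) = 2 - \left(R + 2 R^{2}\right) = 2 - R - 2 R^{2}$)
$\frac{1}{7754 + W{\left(315 \right)}} = \frac{1}{7754 - \left(313 + 198450\right)} = \frac{1}{7754 - 198763} = \frac{1}{-191009} = - \frac{1}{191009}$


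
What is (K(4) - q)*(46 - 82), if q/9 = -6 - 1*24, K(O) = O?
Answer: -9864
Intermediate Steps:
q = -270 (q = 9*(-6 - 1*24) = 9*(-6 - 24) = 9*(-30) = -270)
(K(4) - q)*(46 - 82) = (4 - 1*(-270))*(46 - 82) = (4 + 270)*(-36) = 274*(-36) = -9864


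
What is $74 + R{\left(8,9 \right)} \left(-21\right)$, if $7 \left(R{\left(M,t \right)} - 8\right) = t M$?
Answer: $-310$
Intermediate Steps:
$R{\left(M,t \right)} = 8 + \frac{M t}{7}$ ($R{\left(M,t \right)} = 8 + \frac{t M}{7} = 8 + \frac{M t}{7}$)
$74 + R{\left(8,9 \right)} \left(-21\right) = 74 + \left(8 + \frac{1}{7} \cdot 8 \cdot 9\right) \left(-21\right) = 74 + \left(8 + \frac{72}{7}\right) \left(-21\right) = 74 + \frac{128}{7} \left(-21\right) = 74 - 384 = -310$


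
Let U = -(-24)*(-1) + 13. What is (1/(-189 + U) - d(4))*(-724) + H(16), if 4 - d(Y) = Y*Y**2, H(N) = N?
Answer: -2171019/50 ≈ -43420.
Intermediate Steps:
U = -11 (U = -8*3 + 13 = -24 + 13 = -11)
d(Y) = 4 - Y**3 (d(Y) = 4 - Y*Y**2 = 4 - Y**3)
(1/(-189 + U) - d(4))*(-724) + H(16) = (1/(-189 - 11) - (4 - 1*4**3))*(-724) + 16 = (1/(-200) - (4 - 1*64))*(-724) + 16 = (-1/200 - (4 - 64))*(-724) + 16 = (-1/200 - 1*(-60))*(-724) + 16 = (-1/200 + 60)*(-724) + 16 = (11999/200)*(-724) + 16 = -2171819/50 + 16 = -2171019/50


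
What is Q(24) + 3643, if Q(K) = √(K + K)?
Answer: 3643 + 4*√3 ≈ 3649.9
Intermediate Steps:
Q(K) = √2*√K (Q(K) = √(2*K) = √2*√K)
Q(24) + 3643 = √2*√24 + 3643 = √2*(2*√6) + 3643 = 4*√3 + 3643 = 3643 + 4*√3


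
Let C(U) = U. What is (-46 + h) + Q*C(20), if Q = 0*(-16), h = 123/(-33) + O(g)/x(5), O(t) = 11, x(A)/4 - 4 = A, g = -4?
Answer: -19571/396 ≈ -49.422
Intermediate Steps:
x(A) = 16 + 4*A
h = -1355/396 (h = 123/(-33) + 11/(16 + 4*5) = 123*(-1/33) + 11/(16 + 20) = -41/11 + 11/36 = -1355/396 ≈ -3.4217)
Q = 0
(-46 + h) + Q*C(20) = (-46 - 1355/396) + 0*20 = -19571/396 + 0 = -19571/396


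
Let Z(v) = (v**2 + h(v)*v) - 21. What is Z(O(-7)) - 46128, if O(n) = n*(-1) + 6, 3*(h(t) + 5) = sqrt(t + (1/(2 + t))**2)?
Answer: -46045 + 13*sqrt(2926)/45 ≈ -46029.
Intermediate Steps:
h(t) = -5 + sqrt(t + (2 + t)**(-2))/3 (h(t) = -5 + sqrt(t + (1/(2 + t))**2)/3 = -5 + sqrt(t + (2 + t)**(-2))/3)
O(n) = 6 - n (O(n) = -n + 6 = 6 - n)
Z(v) = -21 + v**2 + v*(-5 + sqrt(v + (2 + v)**(-2))/3) (Z(v) = (v**2 + (-5 + sqrt(v + (2 + v)**(-2))/3)*v) - 21 = (v**2 + v*(-5 + sqrt(v + (2 + v)**(-2))/3)) - 21 = -21 + v**2 + v*(-5 + sqrt(v + (2 + v)**(-2))/3))
Z(O(-7)) - 46128 = (-21 + (6 - 1*(-7))**2 - 5*(6 - 1*(-7)) + (6 - 1*(-7))*sqrt((6 - 1*(-7)) + (2 + (6 - 1*(-7)))**(-2))/3) - 46128 = (-21 + (6 + 7)**2 - 5*(6 + 7) + (6 + 7)*sqrt((6 + 7) + (2 + (6 + 7))**(-2))/3) - 46128 = (-21 + 13**2 - 5*13 + (1/3)*13*sqrt(13 + (2 + 13)**(-2))) - 46128 = (-21 + 169 - 65 + (1/3)*13*sqrt(13 + 15**(-2))) - 46128 = (-21 + 169 - 65 + (1/3)*13*sqrt(13 + 1/225)) - 46128 = (-21 + 169 - 65 + (1/3)*13*sqrt(2926/225)) - 46128 = (-21 + 169 - 65 + (1/3)*13*(sqrt(2926)/15)) - 46128 = (-21 + 169 - 65 + 13*sqrt(2926)/45) - 46128 = (83 + 13*sqrt(2926)/45) - 46128 = -46045 + 13*sqrt(2926)/45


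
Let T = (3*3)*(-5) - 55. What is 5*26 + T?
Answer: 30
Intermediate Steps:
T = -100 (T = 9*(-5) - 55 = -45 - 55 = -100)
5*26 + T = 5*26 - 100 = 130 - 100 = 30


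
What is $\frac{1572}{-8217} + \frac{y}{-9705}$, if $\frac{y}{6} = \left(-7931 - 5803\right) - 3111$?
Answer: $\frac{18116354}{1772133} \approx 10.223$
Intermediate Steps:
$y = -101070$ ($y = 6 \left(\left(-7931 - 5803\right) - 3111\right) = 6 \left(-13734 - 3111\right) = 6 \left(-16845\right) = -101070$)
$\frac{1572}{-8217} + \frac{y}{-9705} = \frac{1572}{-8217} - \frac{101070}{-9705} = 1572 \left(- \frac{1}{8217}\right) - - \frac{6738}{647} = - \frac{524}{2739} + \frac{6738}{647} = \frac{18116354}{1772133}$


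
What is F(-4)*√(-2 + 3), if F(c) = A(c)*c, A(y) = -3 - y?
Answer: -4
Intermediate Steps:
F(c) = c*(-3 - c) (F(c) = (-3 - c)*c = c*(-3 - c))
F(-4)*√(-2 + 3) = (-1*(-4)*(3 - 4))*√(-2 + 3) = (-1*(-4)*(-1))*√1 = -4*1 = -4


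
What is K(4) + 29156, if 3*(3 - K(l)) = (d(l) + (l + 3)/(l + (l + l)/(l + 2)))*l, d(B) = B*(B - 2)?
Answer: 349759/12 ≈ 29147.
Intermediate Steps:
d(B) = B*(-2 + B)
K(l) = 3 - l*(l*(-2 + l) + (3 + l)/(l + 2*l/(2 + l)))/3 (K(l) = 3 - (l*(-2 + l) + (l + 3)/(l + (l + l)/(l + 2)))*l/3 = 3 - (l*(-2 + l) + (3 + l)/(l + (2*l)/(2 + l)))*l/3 = 3 - (l*(-2 + l) + (3 + l)/(l + 2*l/(2 + l)))*l/3 = 3 - l*(l*(-2 + l) + (3 + l)/(l + 2*l/(2 + l)))/3)
K(4) + 29156 = (30 - 1*4⁴ - 2*4³ + 4*4 + 7*4²)/(3*(4 + 4)) + 29156 = (⅓)*(30 - 1*256 - 2*64 + 16 + 7*16)/8 + 29156 = (⅓)*(⅛)*(30 - 256 - 128 + 16 + 112) + 29156 = (⅓)*(⅛)*(-226) + 29156 = -113/12 + 29156 = 349759/12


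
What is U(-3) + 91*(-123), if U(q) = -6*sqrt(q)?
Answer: -11193 - 6*I*sqrt(3) ≈ -11193.0 - 10.392*I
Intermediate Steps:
U(-3) + 91*(-123) = -6*I*sqrt(3) + 91*(-123) = -6*I*sqrt(3) - 11193 = -11193 - 6*I*sqrt(3)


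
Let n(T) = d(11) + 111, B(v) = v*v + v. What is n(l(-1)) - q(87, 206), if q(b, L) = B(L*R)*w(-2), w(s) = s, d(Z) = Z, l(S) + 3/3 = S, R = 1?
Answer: 85406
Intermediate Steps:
l(S) = -1 + S
B(v) = v + v² (B(v) = v² + v = v + v²)
n(T) = 122 (n(T) = 11 + 111 = 122)
q(b, L) = -2*L*(1 + L) (q(b, L) = ((L*1)*(1 + L*1))*(-2) = (L*(1 + L))*(-2) = -2*L*(1 + L))
n(l(-1)) - q(87, 206) = 122 - (-2)*206*(1 + 206) = 122 - (-2)*206*207 = 122 - 1*(-85284) = 122 + 85284 = 85406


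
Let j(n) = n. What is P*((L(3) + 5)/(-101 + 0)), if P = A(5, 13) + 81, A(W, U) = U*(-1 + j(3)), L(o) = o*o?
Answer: -1498/101 ≈ -14.832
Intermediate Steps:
L(o) = o²
A(W, U) = 2*U (A(W, U) = U*(-1 + 3) = U*2 = 2*U)
P = 107 (P = 2*13 + 81 = 26 + 81 = 107)
P*((L(3) + 5)/(-101 + 0)) = 107*((3² + 5)/(-101 + 0)) = 107*((9 + 5)/(-101)) = 107*(14*(-1/101)) = 107*(-14/101) = -1498/101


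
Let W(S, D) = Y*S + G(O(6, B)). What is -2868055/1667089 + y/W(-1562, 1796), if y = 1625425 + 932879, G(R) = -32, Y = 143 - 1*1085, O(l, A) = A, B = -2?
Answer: 1605165557/87603859861 ≈ 0.018323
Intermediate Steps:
Y = -942 (Y = 143 - 1085 = -942)
y = 2558304
W(S, D) = -32 - 942*S (W(S, D) = -942*S - 32 = -32 - 942*S)
-2868055/1667089 + y/W(-1562, 1796) = -2868055/1667089 + 2558304/(-32 - 942*(-1562)) = -2868055*1/1667089 + 2558304/(-32 + 1471404) = -2868055/1667089 + 2558304/1471372 = -2868055/1667089 + 2558304*(1/1471372) = -2868055/1667089 + 91368/52549 = 1605165557/87603859861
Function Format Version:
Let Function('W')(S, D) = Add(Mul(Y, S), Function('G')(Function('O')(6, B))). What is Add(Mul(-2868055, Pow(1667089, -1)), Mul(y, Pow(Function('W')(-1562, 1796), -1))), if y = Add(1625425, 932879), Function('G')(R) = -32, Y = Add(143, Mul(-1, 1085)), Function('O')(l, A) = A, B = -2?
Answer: Rational(1605165557, 87603859861) ≈ 0.018323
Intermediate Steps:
Y = -942 (Y = Add(143, -1085) = -942)
y = 2558304
Function('W')(S, D) = Add(-32, Mul(-942, S)) (Function('W')(S, D) = Add(Mul(-942, S), -32) = Add(-32, Mul(-942, S)))
Add(Mul(-2868055, Pow(1667089, -1)), Mul(y, Pow(Function('W')(-1562, 1796), -1))) = Add(Mul(-2868055, Pow(1667089, -1)), Mul(2558304, Pow(Add(-32, Mul(-942, -1562)), -1))) = Add(Mul(-2868055, Rational(1, 1667089)), Mul(2558304, Pow(Add(-32, 1471404), -1))) = Add(Rational(-2868055, 1667089), Mul(2558304, Pow(1471372, -1))) = Add(Rational(-2868055, 1667089), Mul(2558304, Rational(1, 1471372))) = Add(Rational(-2868055, 1667089), Rational(91368, 52549)) = Rational(1605165557, 87603859861)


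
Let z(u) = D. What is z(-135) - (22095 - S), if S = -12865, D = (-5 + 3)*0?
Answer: -34960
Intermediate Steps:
D = 0 (D = -2*0 = 0)
z(u) = 0
z(-135) - (22095 - S) = 0 - (22095 - 1*(-12865)) = 0 - (22095 + 12865) = 0 - 1*34960 = 0 - 34960 = -34960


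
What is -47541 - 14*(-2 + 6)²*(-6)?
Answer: -46197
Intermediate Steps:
-47541 - 14*(-2 + 6)²*(-6) = -47541 - 14*4²*(-6) = -47541 - 14*16*(-6) = -47541 - 224*(-6) = -47541 - 1*(-1344) = -47541 + 1344 = -46197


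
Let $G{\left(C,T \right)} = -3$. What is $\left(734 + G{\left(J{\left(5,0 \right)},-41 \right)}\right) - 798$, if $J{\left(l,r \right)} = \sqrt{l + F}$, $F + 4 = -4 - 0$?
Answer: $-67$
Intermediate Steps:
$F = -8$ ($F = -4 - 4 = -8$)
$J{\left(l,r \right)} = \sqrt{-8 + l}$ ($J{\left(l,r \right)} = \sqrt{l - 8} = \sqrt{-8 + l}$)
$\left(734 + G{\left(J{\left(5,0 \right)},-41 \right)}\right) - 798 = \left(734 - 3\right) - 798 = 731 - 798 = -67$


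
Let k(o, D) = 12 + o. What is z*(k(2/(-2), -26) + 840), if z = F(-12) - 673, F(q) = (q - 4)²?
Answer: -354867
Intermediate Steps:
F(q) = (-4 + q)²
z = -417 (z = (-4 - 12)² - 673 = (-16)² - 673 = 256 - 673 = -417)
z*(k(2/(-2), -26) + 840) = -417*((12 + 2/(-2)) + 840) = -417*((12 + 2*(-½)) + 840) = -417*((12 - 1) + 840) = -417*(11 + 840) = -417*851 = -354867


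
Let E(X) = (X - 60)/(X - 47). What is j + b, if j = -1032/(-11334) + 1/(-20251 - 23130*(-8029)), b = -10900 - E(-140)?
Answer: -1341220130078485221/123036673666907 ≈ -10901.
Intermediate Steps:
E(X) = (-60 + X)/(-47 + X)
b = -2038500/187 (b = -10900 - (-60 - 140)/(-47 - 140) = -10900 - (-200)/(-187) = -10900 - (-1)*(-200)/187 = -10900 - 1*200/187 = -10900 - 200/187 = -2038500/187 ≈ -10901.)
j = 59908642317/657950126561 (j = -1032*(-1/11334) - 1/8029/(-43381) = 172/1889 - 1/43381*(-1/8029) = 172/1889 + 1/348306049 = 59908642317/657950126561 ≈ 0.091053)
j + b = 59908642317/657950126561 - 2038500/187 = -1341220130078485221/123036673666907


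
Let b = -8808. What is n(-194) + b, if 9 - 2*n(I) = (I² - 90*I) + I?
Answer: -72509/2 ≈ -36255.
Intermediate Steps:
n(I) = 9/2 - I²/2 + 89*I/2 (n(I) = 9/2 - ((I² - 90*I) + I)/2 = 9/2 - (I² - 89*I)/2 = 9/2 + (-I²/2 + 89*I/2) = 9/2 - I²/2 + 89*I/2)
n(-194) + b = (9/2 - ½*(-194)² + (89/2)*(-194)) - 8808 = (9/2 - ½*37636 - 8633) - 8808 = (9/2 - 18818 - 8633) - 8808 = -54893/2 - 8808 = -72509/2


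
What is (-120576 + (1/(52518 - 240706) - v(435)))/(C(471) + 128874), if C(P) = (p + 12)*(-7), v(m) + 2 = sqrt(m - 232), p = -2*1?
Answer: -22690579913/24239367152 - sqrt(203)/128804 ≈ -0.93622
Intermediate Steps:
p = -2
v(m) = -2 + sqrt(-232 + m) (v(m) = -2 + sqrt(m - 232) = -2 + sqrt(-232 + m))
C(P) = -70 (C(P) = (-2 + 12)*(-7) = 10*(-7) = -70)
(-120576 + (1/(52518 - 240706) - v(435)))/(C(471) + 128874) = (-120576 + (1/(52518 - 240706) - (-2 + sqrt(-232 + 435))))/(-70 + 128874) = (-120576 + (1/(-188188) - (-2 + sqrt(203))))/128804 = (-120576 + (-1/188188 + (2 - sqrt(203))))*(1/128804) = (-120576 + (376375/188188 - sqrt(203)))*(1/128804) = (-22690579913/188188 - sqrt(203))*(1/128804) = -22690579913/24239367152 - sqrt(203)/128804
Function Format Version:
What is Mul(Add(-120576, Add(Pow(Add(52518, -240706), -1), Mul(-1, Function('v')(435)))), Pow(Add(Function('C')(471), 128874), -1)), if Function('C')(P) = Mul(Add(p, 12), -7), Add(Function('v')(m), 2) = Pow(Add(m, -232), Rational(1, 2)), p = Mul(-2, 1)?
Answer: Add(Rational(-22690579913, 24239367152), Mul(Rational(-1, 128804), Pow(203, Rational(1, 2)))) ≈ -0.93622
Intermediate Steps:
p = -2
Function('v')(m) = Add(-2, Pow(Add(-232, m), Rational(1, 2))) (Function('v')(m) = Add(-2, Pow(Add(m, -232), Rational(1, 2))) = Add(-2, Pow(Add(-232, m), Rational(1, 2))))
Function('C')(P) = -70 (Function('C')(P) = Mul(Add(-2, 12), -7) = Mul(10, -7) = -70)
Mul(Add(-120576, Add(Pow(Add(52518, -240706), -1), Mul(-1, Function('v')(435)))), Pow(Add(Function('C')(471), 128874), -1)) = Mul(Add(-120576, Add(Pow(Add(52518, -240706), -1), Mul(-1, Add(-2, Pow(Add(-232, 435), Rational(1, 2)))))), Pow(Add(-70, 128874), -1)) = Mul(Add(-120576, Add(Pow(-188188, -1), Mul(-1, Add(-2, Pow(203, Rational(1, 2)))))), Pow(128804, -1)) = Mul(Add(-120576, Add(Rational(-1, 188188), Add(2, Mul(-1, Pow(203, Rational(1, 2)))))), Rational(1, 128804)) = Mul(Add(-120576, Add(Rational(376375, 188188), Mul(-1, Pow(203, Rational(1, 2))))), Rational(1, 128804)) = Mul(Add(Rational(-22690579913, 188188), Mul(-1, Pow(203, Rational(1, 2)))), Rational(1, 128804)) = Add(Rational(-22690579913, 24239367152), Mul(Rational(-1, 128804), Pow(203, Rational(1, 2))))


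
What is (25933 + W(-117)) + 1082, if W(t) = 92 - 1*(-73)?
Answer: 27180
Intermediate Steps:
W(t) = 165 (W(t) = 92 + 73 = 165)
(25933 + W(-117)) + 1082 = (25933 + 165) + 1082 = 26098 + 1082 = 27180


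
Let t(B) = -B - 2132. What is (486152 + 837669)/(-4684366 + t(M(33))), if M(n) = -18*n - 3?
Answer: -1323821/4685901 ≈ -0.28251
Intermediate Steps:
M(n) = -3 - 18*n
t(B) = -2132 - B
(486152 + 837669)/(-4684366 + t(M(33))) = (486152 + 837669)/(-4684366 + (-2132 - (-3 - 18*33))) = 1323821/(-4684366 + (-2132 - (-3 - 594))) = 1323821/(-4684366 + (-2132 - 1*(-597))) = 1323821/(-4684366 + (-2132 + 597)) = 1323821/(-4684366 - 1535) = 1323821/(-4685901) = 1323821*(-1/4685901) = -1323821/4685901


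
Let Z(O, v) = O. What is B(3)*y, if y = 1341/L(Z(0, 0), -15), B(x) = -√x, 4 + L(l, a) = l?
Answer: 1341*√3/4 ≈ 580.67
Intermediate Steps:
L(l, a) = -4 + l
y = -1341/4 (y = 1341/(-4 + 0) = 1341/(-4) = 1341*(-¼) = -1341/4 ≈ -335.25)
B(3)*y = -√3*(-1341/4) = 1341*√3/4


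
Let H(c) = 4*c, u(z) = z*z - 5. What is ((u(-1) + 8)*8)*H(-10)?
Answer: -1280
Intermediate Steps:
u(z) = -5 + z**2 (u(z) = z**2 - 5 = -5 + z**2)
((u(-1) + 8)*8)*H(-10) = (((-5 + (-1)**2) + 8)*8)*(4*(-10)) = (((-5 + 1) + 8)*8)*(-40) = ((-4 + 8)*8)*(-40) = (4*8)*(-40) = 32*(-40) = -1280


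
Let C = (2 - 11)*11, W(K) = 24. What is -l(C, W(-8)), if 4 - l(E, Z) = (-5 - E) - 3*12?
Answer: 54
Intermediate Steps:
C = -99 (C = -9*11 = -99)
l(E, Z) = 45 + E (l(E, Z) = 4 - ((-5 - E) - 3*12) = 4 - ((-5 - E) - 36) = 4 - (-41 - E) = 4 + (41 + E) = 45 + E)
-l(C, W(-8)) = -(45 - 99) = -1*(-54) = 54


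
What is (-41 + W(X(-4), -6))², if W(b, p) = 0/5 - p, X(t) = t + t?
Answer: 1225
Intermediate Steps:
X(t) = 2*t
W(b, p) = -p (W(b, p) = 0*(⅕) - p = 0 - p = -p)
(-41 + W(X(-4), -6))² = (-41 - 1*(-6))² = (-41 + 6)² = (-35)² = 1225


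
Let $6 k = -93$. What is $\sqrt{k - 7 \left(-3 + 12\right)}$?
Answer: $\frac{i \sqrt{314}}{2} \approx 8.86 i$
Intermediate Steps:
$k = - \frac{31}{2}$ ($k = \frac{1}{6} \left(-93\right) = - \frac{31}{2} \approx -15.5$)
$\sqrt{k - 7 \left(-3 + 12\right)} = \sqrt{- \frac{31}{2} - 7 \left(-3 + 12\right)} = \sqrt{- \frac{31}{2} - 63} = \sqrt{- \frac{157}{2}} = \frac{i \sqrt{314}}{2}$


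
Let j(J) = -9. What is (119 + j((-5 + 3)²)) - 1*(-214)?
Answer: 324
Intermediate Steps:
(119 + j((-5 + 3)²)) - 1*(-214) = (119 - 9) - 1*(-214) = 110 + 214 = 324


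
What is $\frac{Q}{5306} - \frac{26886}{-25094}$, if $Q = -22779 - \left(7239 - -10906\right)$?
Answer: $- \frac{221072435}{33287191} \approx -6.6414$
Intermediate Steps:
$Q = -40924$ ($Q = -22779 - \left(7239 + 10906\right) = -22779 - 18145 = -40924$)
$\frac{Q}{5306} - \frac{26886}{-25094} = - \frac{40924}{5306} - \frac{26886}{-25094} = \left(-40924\right) \frac{1}{5306} - - \frac{13443}{12547} = - \frac{20462}{2653} + \frac{13443}{12547} = - \frac{221072435}{33287191}$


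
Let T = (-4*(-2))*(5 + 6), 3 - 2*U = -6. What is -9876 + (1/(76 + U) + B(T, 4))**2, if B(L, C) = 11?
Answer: -252852267/25921 ≈ -9754.7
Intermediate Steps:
U = 9/2 (U = 3/2 - 1/2*(-6) = 3/2 + 3 = 9/2 ≈ 4.5000)
T = 88 (T = 8*11 = 88)
-9876 + (1/(76 + U) + B(T, 4))**2 = -9876 + (1/(76 + 9/2) + 11)**2 = -9876 + (1/(161/2) + 11)**2 = -9876 + (2/161 + 11)**2 = -9876 + (1773/161)**2 = -9876 + 3143529/25921 = -252852267/25921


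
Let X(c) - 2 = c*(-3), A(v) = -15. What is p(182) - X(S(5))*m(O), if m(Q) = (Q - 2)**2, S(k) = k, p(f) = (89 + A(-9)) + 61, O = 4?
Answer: 187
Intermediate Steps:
p(f) = 135 (p(f) = (89 - 15) + 61 = 74 + 61 = 135)
X(c) = 2 - 3*c (X(c) = 2 + c*(-3) = 2 - 3*c)
m(Q) = (-2 + Q)**2
p(182) - X(S(5))*m(O) = 135 - (2 - 3*5)*(-2 + 4)**2 = 135 - (2 - 15)*2**2 = 135 - (-13)*4 = 135 - 1*(-52) = 135 + 52 = 187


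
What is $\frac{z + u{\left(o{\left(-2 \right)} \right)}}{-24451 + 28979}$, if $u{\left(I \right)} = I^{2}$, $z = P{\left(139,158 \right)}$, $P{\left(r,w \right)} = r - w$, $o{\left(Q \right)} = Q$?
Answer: $- \frac{15}{4528} \approx -0.0033127$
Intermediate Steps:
$z = -19$ ($z = 139 - 158 = -19$)
$\frac{z + u{\left(o{\left(-2 \right)} \right)}}{-24451 + 28979} = \frac{-19 + \left(-2\right)^{2}}{-24451 + 28979} = \frac{-19 + 4}{4528} = \left(-15\right) \frac{1}{4528} = - \frac{15}{4528}$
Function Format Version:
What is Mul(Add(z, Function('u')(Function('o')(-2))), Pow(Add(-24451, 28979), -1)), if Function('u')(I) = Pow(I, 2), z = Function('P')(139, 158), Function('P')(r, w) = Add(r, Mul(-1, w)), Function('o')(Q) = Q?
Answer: Rational(-15, 4528) ≈ -0.0033127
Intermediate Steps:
z = -19 (z = Add(139, Mul(-1, 158)) = Add(139, -158) = -19)
Mul(Add(z, Function('u')(Function('o')(-2))), Pow(Add(-24451, 28979), -1)) = Mul(Add(-19, Pow(-2, 2)), Pow(Add(-24451, 28979), -1)) = Mul(Add(-19, 4), Pow(4528, -1)) = Mul(-15, Rational(1, 4528)) = Rational(-15, 4528)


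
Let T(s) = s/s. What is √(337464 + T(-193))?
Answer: √337465 ≈ 580.92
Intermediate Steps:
T(s) = 1
√(337464 + T(-193)) = √(337464 + 1) = √337465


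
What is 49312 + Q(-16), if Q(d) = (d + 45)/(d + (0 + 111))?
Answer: 4684669/95 ≈ 49312.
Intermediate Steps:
Q(d) = (45 + d)/(111 + d) (Q(d) = (45 + d)/(d + 111) = (45 + d)/(111 + d))
49312 + Q(-16) = 49312 + (45 - 16)/(111 - 16) = 49312 + 29/95 = 4684669/95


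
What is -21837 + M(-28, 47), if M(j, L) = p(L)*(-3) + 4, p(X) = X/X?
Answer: -21836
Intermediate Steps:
p(X) = 1
M(j, L) = 1 (M(j, L) = 1*(-3) + 4 = -3 + 4 = 1)
-21837 + M(-28, 47) = -21837 + 1 = -21836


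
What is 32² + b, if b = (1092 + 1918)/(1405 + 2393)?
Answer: 1946081/1899 ≈ 1024.8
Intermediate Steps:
b = 1505/1899 (b = 3010/3798 = 3010*(1/3798) = 1505/1899 ≈ 0.79252)
32² + b = 32² + 1505/1899 = 1024 + 1505/1899 = 1946081/1899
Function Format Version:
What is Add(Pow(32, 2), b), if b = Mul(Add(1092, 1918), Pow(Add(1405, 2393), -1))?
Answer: Rational(1946081, 1899) ≈ 1024.8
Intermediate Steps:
b = Rational(1505, 1899) (b = Mul(3010, Pow(3798, -1)) = Mul(3010, Rational(1, 3798)) = Rational(1505, 1899) ≈ 0.79252)
Add(Pow(32, 2), b) = Add(Pow(32, 2), Rational(1505, 1899)) = Add(1024, Rational(1505, 1899)) = Rational(1946081, 1899)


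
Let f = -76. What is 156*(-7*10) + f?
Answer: -10996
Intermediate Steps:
156*(-7*10) + f = 156*(-7*10) - 76 = 156*(-70) - 76 = -10920 - 76 = -10996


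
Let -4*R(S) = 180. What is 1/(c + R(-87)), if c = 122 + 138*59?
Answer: 1/8219 ≈ 0.00012167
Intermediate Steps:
R(S) = -45 (R(S) = -¼*180 = -45)
c = 8264 (c = 122 + 8142 = 8264)
1/(c + R(-87)) = 1/(8264 - 45) = 1/8219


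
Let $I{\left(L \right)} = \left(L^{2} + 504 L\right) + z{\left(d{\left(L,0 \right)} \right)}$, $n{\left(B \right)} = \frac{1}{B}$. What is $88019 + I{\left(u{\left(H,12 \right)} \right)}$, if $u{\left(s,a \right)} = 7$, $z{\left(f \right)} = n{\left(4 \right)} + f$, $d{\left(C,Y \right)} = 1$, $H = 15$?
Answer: $\frac{366389}{4} \approx 91597.0$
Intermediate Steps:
$z{\left(f \right)} = \frac{1}{4} + f$
$I{\left(L \right)} = \frac{5}{4} + L^{2} + 504 L$ ($I{\left(L \right)} = \left(L^{2} + 504 L\right) + \left(\frac{1}{4} + 1\right) = \left(L^{2} + 504 L\right) + \frac{5}{4} = \frac{5}{4} + L^{2} + 504 L$)
$88019 + I{\left(u{\left(H,12 \right)} \right)} = 88019 + \left(\frac{5}{4} + 7^{2} + 504 \cdot 7\right) = 88019 + \left(\frac{5}{4} + 49 + 3528\right) = 88019 + \frac{14313}{4} = \frac{366389}{4}$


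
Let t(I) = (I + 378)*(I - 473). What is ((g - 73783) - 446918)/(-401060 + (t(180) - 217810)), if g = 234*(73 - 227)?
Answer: 185579/260788 ≈ 0.71161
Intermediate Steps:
t(I) = (-473 + I)*(378 + I) (t(I) = (378 + I)*(-473 + I) = (-473 + I)*(378 + I))
g = -36036 (g = 234*(-154) = -36036)
((g - 73783) - 446918)/(-401060 + (t(180) - 217810)) = ((-36036 - 73783) - 446918)/(-401060 + ((-178794 + 180² - 95*180) - 217810)) = (-109819 - 446918)/(-401060 + ((-178794 + 32400 - 17100) - 217810)) = -556737/(-401060 + (-163494 - 217810)) = -556737/(-401060 - 381304) = -556737/(-782364) = -556737*(-1/782364) = 185579/260788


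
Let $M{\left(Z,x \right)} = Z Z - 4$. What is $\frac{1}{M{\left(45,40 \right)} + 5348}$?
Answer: $\frac{1}{7369} \approx 0.0001357$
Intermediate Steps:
$M{\left(Z,x \right)} = -4 + Z^{2}$ ($M{\left(Z,x \right)} = Z^{2} - 4 = -4 + Z^{2}$)
$\frac{1}{M{\left(45,40 \right)} + 5348} = \frac{1}{\left(-4 + 45^{2}\right) + 5348} = \frac{1}{\left(-4 + 2025\right) + 5348} = \frac{1}{2021 + 5348} = \frac{1}{7369}$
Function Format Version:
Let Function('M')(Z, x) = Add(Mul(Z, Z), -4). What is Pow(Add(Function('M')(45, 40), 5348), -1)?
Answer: Rational(1, 7369) ≈ 0.00013570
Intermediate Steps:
Function('M')(Z, x) = Add(-4, Pow(Z, 2)) (Function('M')(Z, x) = Add(Pow(Z, 2), -4) = Add(-4, Pow(Z, 2)))
Pow(Add(Function('M')(45, 40), 5348), -1) = Pow(Add(Add(-4, Pow(45, 2)), 5348), -1) = Pow(Add(Add(-4, 2025), 5348), -1) = Pow(Add(2021, 5348), -1) = Pow(7369, -1) = Rational(1, 7369)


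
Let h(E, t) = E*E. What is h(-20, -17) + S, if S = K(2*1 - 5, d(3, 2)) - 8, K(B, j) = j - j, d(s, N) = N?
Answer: 392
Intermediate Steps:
h(E, t) = E²
K(B, j) = 0
S = -8 (S = 0 - 8 = -8)
h(-20, -17) + S = (-20)² - 8 = 400 - 8 = 392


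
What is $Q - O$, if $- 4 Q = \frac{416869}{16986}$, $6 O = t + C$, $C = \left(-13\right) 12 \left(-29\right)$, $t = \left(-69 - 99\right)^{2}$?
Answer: $- \frac{371255221}{67944} \approx -5464.1$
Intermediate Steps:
$t = 28224$ ($t = \left(-168\right)^{2} = 28224$)
$C = 4524$ ($C = \left(-156\right) \left(-29\right) = 4524$)
$O = 5458$ ($O = \frac{28224 + 4524}{6} = \frac{1}{6} \cdot 32748 = 5458$)
$Q = - \frac{416869}{67944}$ ($Q = - \frac{416869 \cdot \frac{1}{16986}}{4} = \left(- \frac{1}{4}\right) \frac{416869}{16986} = - \frac{416869}{67944} \approx -6.1355$)
$Q - O = - \frac{416869}{67944} - 5458 = - \frac{371255221}{67944}$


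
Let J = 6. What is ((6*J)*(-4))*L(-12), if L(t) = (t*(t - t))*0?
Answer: 0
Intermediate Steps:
L(t) = 0 (L(t) = (t*0)*0 = 0*0 = 0)
((6*J)*(-4))*L(-12) = ((6*6)*(-4))*0 = (36*(-4))*0 = -144*0 = 0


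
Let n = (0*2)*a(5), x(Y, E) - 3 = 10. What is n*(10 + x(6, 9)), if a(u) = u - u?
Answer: 0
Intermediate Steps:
x(Y, E) = 13 (x(Y, E) = 3 + 10 = 13)
a(u) = 0
n = 0 (n = (0*2)*0 = 0*0 = 0)
n*(10 + x(6, 9)) = 0*(10 + 13) = 0*23 = 0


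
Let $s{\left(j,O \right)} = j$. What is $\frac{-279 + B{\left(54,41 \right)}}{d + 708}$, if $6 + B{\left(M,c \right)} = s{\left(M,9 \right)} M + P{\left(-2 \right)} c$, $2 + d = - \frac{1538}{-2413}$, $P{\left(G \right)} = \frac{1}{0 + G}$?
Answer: $\frac{12598273}{3410232} \approx 3.6943$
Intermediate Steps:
$P{\left(G \right)} = \frac{1}{G}$
$d = - \frac{3288}{2413}$ ($d = -2 - \frac{1538}{-2413} = -2 - - \frac{1538}{2413} = -2 + \frac{1538}{2413} = - \frac{3288}{2413} \approx -1.3626$)
$B{\left(M,c \right)} = -6 + M^{2} - \frac{c}{2}$ ($B{\left(M,c \right)} = -6 + \left(M M + \frac{c}{-2}\right) = -6 + \left(M^{2} - \frac{c}{2}\right) = -6 + M^{2} - \frac{c}{2}$)
$\frac{-279 + B{\left(54,41 \right)}}{d + 708} = \frac{-279 - \left(\frac{53}{2} - 2916\right)}{- \frac{3288}{2413} + 708} = \frac{-279 - - \frac{5779}{2}}{\frac{1705116}{2413}} = \left(-279 + \frac{5779}{2}\right) \frac{2413}{1705116} = \frac{5221}{2} \cdot \frac{2413}{1705116} = \frac{12598273}{3410232}$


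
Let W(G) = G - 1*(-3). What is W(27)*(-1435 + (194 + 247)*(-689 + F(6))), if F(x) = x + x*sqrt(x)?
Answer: -9079140 + 79380*sqrt(6) ≈ -8.8847e+6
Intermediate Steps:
F(x) = x + x**(3/2)
W(G) = 3 + G (W(G) = G + 3 = 3 + G)
W(27)*(-1435 + (194 + 247)*(-689 + F(6))) = (3 + 27)*(-1435 + (194 + 247)*(-689 + (6 + 6**(3/2)))) = 30*(-1435 + 441*(-689 + (6 + 6*sqrt(6)))) = 30*(-1435 + 441*(-683 + 6*sqrt(6))) = 30*(-1435 + (-301203 + 2646*sqrt(6))) = 30*(-302638 + 2646*sqrt(6)) = -9079140 + 79380*sqrt(6)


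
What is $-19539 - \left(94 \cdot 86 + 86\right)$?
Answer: $-27709$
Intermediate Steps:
$-19539 - \left(94 \cdot 86 + 86\right) = -19539 - \left(8084 + 86\right) = -19539 - 8170 = -27709$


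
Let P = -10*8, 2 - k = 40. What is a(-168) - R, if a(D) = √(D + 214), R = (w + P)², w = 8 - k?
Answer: -1156 + √46 ≈ -1149.2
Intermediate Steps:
k = -38 (k = 2 - 1*40 = 2 - 40 = -38)
w = 46 (w = 8 - 1*(-38) = 8 + 38 = 46)
P = -80
R = 1156 (R = (46 - 80)² = (-34)² = 1156)
a(D) = √(214 + D)
a(-168) - R = √(214 - 168) - 1*1156 = √46 - 1156 = -1156 + √46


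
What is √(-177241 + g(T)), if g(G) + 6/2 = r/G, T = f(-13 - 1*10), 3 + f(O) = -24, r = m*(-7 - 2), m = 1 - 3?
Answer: I*√1595202/3 ≈ 421.0*I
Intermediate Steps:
m = -2
r = 18 (r = -2*(-7 - 2) = -2*(-9) = 18)
f(O) = -27 (f(O) = -3 - 24 = -27)
T = -27
g(G) = -3 + 18/G
√(-177241 + g(T)) = √(-177241 + (-3 + 18/(-27))) = √(-177241 + (-3 + 18*(-1/27))) = √(-177241 + (-3 - ⅔)) = √(-177241 - 11/3) = √(-531734/3) = I*√1595202/3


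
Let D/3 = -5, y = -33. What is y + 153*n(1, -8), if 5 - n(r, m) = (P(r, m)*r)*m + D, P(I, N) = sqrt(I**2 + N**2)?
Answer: 3027 + 1224*sqrt(65) ≈ 12895.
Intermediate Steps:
D = -15 (D = 3*(-5) = -15)
n(r, m) = 20 - m*r*sqrt(m**2 + r**2) (n(r, m) = 5 - ((sqrt(r**2 + m**2)*r)*m - 15) = 5 - ((sqrt(m**2 + r**2)*r)*m - 15) = 5 - ((r*sqrt(m**2 + r**2))*m - 15) = 5 - (m*r*sqrt(m**2 + r**2) - 15) = 5 - (-15 + m*r*sqrt(m**2 + r**2)) = 5 + (15 - m*r*sqrt(m**2 + r**2)) = 20 - m*r*sqrt(m**2 + r**2))
y + 153*n(1, -8) = -33 + 153*(20 - 1*(-8)*1*sqrt((-8)**2 + 1**2)) = -33 + 153*(20 - 1*(-8)*1*sqrt(64 + 1)) = -33 + 153*(20 - 1*(-8)*1*sqrt(65)) = -33 + 153*(20 + 8*sqrt(65)) = -33 + (3060 + 1224*sqrt(65)) = 3027 + 1224*sqrt(65)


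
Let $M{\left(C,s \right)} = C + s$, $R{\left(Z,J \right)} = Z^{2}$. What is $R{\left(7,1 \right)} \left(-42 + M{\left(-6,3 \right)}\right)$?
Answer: $-2205$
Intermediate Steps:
$R{\left(7,1 \right)} \left(-42 + M{\left(-6,3 \right)}\right) = 7^{2} \left(-42 + \left(-6 + 3\right)\right) = 49 \left(-42 - 3\right) = 49 \left(-45\right) = -2205$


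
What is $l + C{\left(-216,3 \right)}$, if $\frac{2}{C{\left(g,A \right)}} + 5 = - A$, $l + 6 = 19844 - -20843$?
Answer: $\frac{162723}{4} \approx 40681.0$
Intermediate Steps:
$l = 40681$ ($l = -6 + \left(19844 - -20843\right) = -6 + \left(19844 + 20843\right) = -6 + 40687 = 40681$)
$C{\left(g,A \right)} = \frac{2}{-5 - A}$
$l + C{\left(-216,3 \right)} = 40681 - \frac{2}{5 + 3} = 40681 - \frac{2}{8} = 40681 - \frac{1}{4} = \frac{162723}{4}$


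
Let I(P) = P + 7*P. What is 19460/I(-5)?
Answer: -973/2 ≈ -486.50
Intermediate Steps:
I(P) = 8*P
19460/I(-5) = 19460/((8*(-5))) = 19460/(-40) = 19460*(-1/40) = -973/2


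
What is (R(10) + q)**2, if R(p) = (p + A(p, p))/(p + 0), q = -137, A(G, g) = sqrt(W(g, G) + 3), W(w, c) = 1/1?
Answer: 461041/25 ≈ 18442.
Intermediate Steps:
W(w, c) = 1
A(G, g) = 2 (A(G, g) = sqrt(1 + 3) = sqrt(4) = 2)
R(p) = (2 + p)/p (R(p) = (p + 2)/(p + 0) = (2 + p)/p)
(R(10) + q)**2 = ((2 + 10)/10 - 137)**2 = ((1/10)*12 - 137)**2 = (6/5 - 137)**2 = (-679/5)**2 = 461041/25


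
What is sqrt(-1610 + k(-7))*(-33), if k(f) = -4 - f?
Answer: -33*I*sqrt(1607) ≈ -1322.9*I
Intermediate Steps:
sqrt(-1610 + k(-7))*(-33) = sqrt(-1610 + (-4 - 1*(-7)))*(-33) = sqrt(-1610 + (-4 + 7))*(-33) = sqrt(-1610 + 3)*(-33) = sqrt(-1607)*(-33) = (I*sqrt(1607))*(-33) = -33*I*sqrt(1607)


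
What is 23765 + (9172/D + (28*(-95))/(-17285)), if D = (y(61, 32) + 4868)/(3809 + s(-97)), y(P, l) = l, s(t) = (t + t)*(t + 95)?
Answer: 133910471322/4234825 ≈ 31621.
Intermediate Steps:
s(t) = 2*t*(95 + t) (s(t) = (2*t)*(95 + t) = 2*t*(95 + t))
D = 4900/4197 (D = (32 + 4868)/(3809 + 2*(-97)*(95 - 97)) = 4900/(3809 + 2*(-97)*(-2)) = 4900/(3809 + 388) = 4900/4197 ≈ 1.1675)
23765 + (9172/D + (28*(-95))/(-17285)) = 23765 + (9172/(4900/4197) + (28*(-95))/(-17285)) = 23765 + (9172*(4197/4900) - 2660*(-1/17285)) = 23765 + (9623721/1225 + 532/3457) = 23765 + 33269855197/4234825 = 133910471322/4234825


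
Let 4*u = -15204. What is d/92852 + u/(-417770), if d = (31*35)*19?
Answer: 4482629501/19395390020 ≈ 0.23112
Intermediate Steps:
u = -3801 (u = (¼)*(-15204) = -3801)
d = 20615 (d = 1085*19 = 20615)
d/92852 + u/(-417770) = 20615/92852 - 3801/(-417770) = 20615*(1/92852) - 3801*(-1/417770) = 20615/92852 + 3801/417770 = 4482629501/19395390020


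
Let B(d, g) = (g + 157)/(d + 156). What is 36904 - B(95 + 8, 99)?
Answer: 9557880/259 ≈ 36903.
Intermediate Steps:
B(d, g) = (157 + g)/(156 + d)
36904 - B(95 + 8, 99) = 36904 - (157 + 99)/(156 + (95 + 8)) = 36904 - 256/(156 + 103) = 36904 - 256/259 = 9557880/259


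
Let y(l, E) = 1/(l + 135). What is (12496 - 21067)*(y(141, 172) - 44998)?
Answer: 35482360079/92 ≈ 3.8568e+8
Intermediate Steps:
y(l, E) = 1/(135 + l)
(12496 - 21067)*(y(141, 172) - 44998) = (12496 - 21067)*(1/(135 + 141) - 44998) = -8571*(1/276 - 44998) = -8571*(-12419447/276) = 35482360079/92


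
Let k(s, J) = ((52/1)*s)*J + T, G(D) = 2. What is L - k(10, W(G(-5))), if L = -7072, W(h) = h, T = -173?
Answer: -7939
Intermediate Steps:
k(s, J) = -173 + 52*J*s (k(s, J) = ((52/1)*s)*J - 173 = ((52*1)*s)*J - 173 = (52*s)*J - 173 = 52*J*s - 173 = -173 + 52*J*s)
L - k(10, W(G(-5))) = -7072 - (-173 + 52*2*10) = -7072 - (-173 + 1040) = -7072 - 1*867 = -7072 - 867 = -7939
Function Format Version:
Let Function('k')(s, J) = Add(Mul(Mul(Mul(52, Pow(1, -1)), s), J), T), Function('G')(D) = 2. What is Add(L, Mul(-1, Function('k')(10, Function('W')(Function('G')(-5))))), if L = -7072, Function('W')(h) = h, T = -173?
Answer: -7939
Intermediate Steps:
Function('k')(s, J) = Add(-173, Mul(52, J, s)) (Function('k')(s, J) = Add(Mul(Mul(Mul(52, Pow(1, -1)), s), J), -173) = Add(Mul(Mul(Mul(52, 1), s), J), -173) = Add(Mul(Mul(52, s), J), -173) = Add(Mul(52, J, s), -173) = Add(-173, Mul(52, J, s)))
Add(L, Mul(-1, Function('k')(10, Function('W')(Function('G')(-5))))) = Add(-7072, Mul(-1, Add(-173, Mul(52, 2, 10)))) = Add(-7072, Mul(-1, Add(-173, 1040))) = Add(-7072, Mul(-1, 867)) = Add(-7072, -867) = -7939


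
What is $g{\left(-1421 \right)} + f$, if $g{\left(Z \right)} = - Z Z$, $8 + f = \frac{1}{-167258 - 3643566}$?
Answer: $- \frac{7695002551177}{3810824} \approx -2.0192 \cdot 10^{6}$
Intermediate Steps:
$f = - \frac{30486593}{3810824}$ ($f = -8 + \frac{1}{-167258 - 3643566} = -8 + \frac{1}{-3810824} = -8 - \frac{1}{3810824} = - \frac{30486593}{3810824} \approx -8.0$)
$g{\left(Z \right)} = - Z^{2}$
$g{\left(-1421 \right)} + f = - \left(-1421\right)^{2} - \frac{30486593}{3810824} = \left(-1\right) 2019241 - \frac{30486593}{3810824} = -2019241 - \frac{30486593}{3810824} = - \frac{7695002551177}{3810824}$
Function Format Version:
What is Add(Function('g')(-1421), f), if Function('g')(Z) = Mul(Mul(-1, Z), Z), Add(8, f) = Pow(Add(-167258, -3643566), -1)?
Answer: Rational(-7695002551177, 3810824) ≈ -2.0192e+6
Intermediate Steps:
f = Rational(-30486593, 3810824) (f = Add(-8, Pow(Add(-167258, -3643566), -1)) = Add(-8, Pow(-3810824, -1)) = Add(-8, Rational(-1, 3810824)) = Rational(-30486593, 3810824) ≈ -8.0000)
Function('g')(Z) = Mul(-1, Pow(Z, 2))
Add(Function('g')(-1421), f) = Add(Mul(-1, Pow(-1421, 2)), Rational(-30486593, 3810824)) = Add(Mul(-1, 2019241), Rational(-30486593, 3810824)) = Add(-2019241, Rational(-30486593, 3810824)) = Rational(-7695002551177, 3810824)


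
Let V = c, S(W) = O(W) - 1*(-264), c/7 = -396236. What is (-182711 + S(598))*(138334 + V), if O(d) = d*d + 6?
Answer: -461610206834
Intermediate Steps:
c = -2773652 (c = 7*(-396236) = -2773652)
O(d) = 6 + d² (O(d) = d² + 6 = 6 + d²)
S(W) = 270 + W² (S(W) = (6 + W²) - 1*(-264) = (6 + W²) + 264 = 270 + W²)
V = -2773652
(-182711 + S(598))*(138334 + V) = (-182711 + (270 + 598²))*(138334 - 2773652) = (-182711 + (270 + 357604))*(-2635318) = (-182711 + 357874)*(-2635318) = 175163*(-2635318) = -461610206834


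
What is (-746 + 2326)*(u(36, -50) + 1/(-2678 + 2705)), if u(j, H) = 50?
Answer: 2134580/27 ≈ 79059.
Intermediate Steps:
(-746 + 2326)*(u(36, -50) + 1/(-2678 + 2705)) = (-746 + 2326)*(50 + 1/(-2678 + 2705)) = 1580*(50 + 1/27) = 1580*(1351/27) = 2134580/27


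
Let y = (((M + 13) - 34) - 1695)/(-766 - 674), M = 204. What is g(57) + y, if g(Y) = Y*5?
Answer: 5721/20 ≈ 286.05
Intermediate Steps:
g(Y) = 5*Y
y = 21/20 (y = (((204 + 13) - 34) - 1695)/(-766 - 674) = ((217 - 34) - 1695)/(-1440) = (183 - 1695)*(-1/1440) = -1512*(-1/1440) = 21/20 ≈ 1.0500)
g(57) + y = 5*57 + 21/20 = 285 + 21/20 = 5721/20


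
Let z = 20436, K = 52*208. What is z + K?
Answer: 31252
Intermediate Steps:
K = 10816
z + K = 20436 + 10816 = 31252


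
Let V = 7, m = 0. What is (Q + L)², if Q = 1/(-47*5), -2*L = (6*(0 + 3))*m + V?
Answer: 2712609/220900 ≈ 12.280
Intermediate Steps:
L = -7/2 (L = -((6*(0 + 3))*0 + 7)/2 = -((6*3)*0 + 7)/2 = -(18*0 + 7)/2 = -(0 + 7)/2 = -½*7 = -7/2 ≈ -3.5000)
Q = -1/235 (Q = 1/(-235) = -1/235 ≈ -0.0042553)
(Q + L)² = (-1/235 - 7/2)² = (-1647/470)² = 2712609/220900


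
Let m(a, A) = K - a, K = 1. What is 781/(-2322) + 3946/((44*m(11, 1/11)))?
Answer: -2376563/255420 ≈ -9.3045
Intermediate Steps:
m(a, A) = 1 - a
781/(-2322) + 3946/((44*m(11, 1/11))) = 781/(-2322) + 3946/((44*(1 - 1*11))) = 781*(-1/2322) + 3946/((44*(1 - 11))) = -781/2322 + 3946/((44*(-10))) = -781/2322 + 3946/(-440) = -781/2322 + 3946*(-1/440) = -781/2322 - 1973/220 = -2376563/255420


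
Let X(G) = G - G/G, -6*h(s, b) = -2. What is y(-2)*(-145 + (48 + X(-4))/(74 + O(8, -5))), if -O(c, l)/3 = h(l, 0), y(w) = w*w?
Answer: -42168/73 ≈ -577.64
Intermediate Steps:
h(s, b) = ⅓ (h(s, b) = -⅙*(-2) = ⅓)
y(w) = w²
O(c, l) = -1 (O(c, l) = -3*⅓ = -1)
X(G) = -1 + G (X(G) = G - 1*1 = G - 1 = -1 + G)
y(-2)*(-145 + (48 + X(-4))/(74 + O(8, -5))) = (-2)²*(-145 + (48 + (-1 - 4))/(74 - 1)) = 4*(-145 + (48 - 5)/73) = 4*(-145 + 43*(1/73)) = 4*(-145 + 43/73) = 4*(-10542/73) = -42168/73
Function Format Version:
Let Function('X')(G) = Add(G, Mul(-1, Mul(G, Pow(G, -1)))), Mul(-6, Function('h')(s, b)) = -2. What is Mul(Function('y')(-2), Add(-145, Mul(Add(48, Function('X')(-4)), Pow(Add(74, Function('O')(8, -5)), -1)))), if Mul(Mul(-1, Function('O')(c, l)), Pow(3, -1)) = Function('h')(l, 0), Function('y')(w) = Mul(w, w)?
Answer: Rational(-42168, 73) ≈ -577.64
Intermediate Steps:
Function('h')(s, b) = Rational(1, 3) (Function('h')(s, b) = Mul(Rational(-1, 6), -2) = Rational(1, 3))
Function('y')(w) = Pow(w, 2)
Function('O')(c, l) = -1 (Function('O')(c, l) = Mul(-3, Rational(1, 3)) = -1)
Function('X')(G) = Add(-1, G) (Function('X')(G) = Add(G, Mul(-1, 1)) = Add(G, -1) = Add(-1, G))
Mul(Function('y')(-2), Add(-145, Mul(Add(48, Function('X')(-4)), Pow(Add(74, Function('O')(8, -5)), -1)))) = Mul(Pow(-2, 2), Add(-145, Mul(Add(48, Add(-1, -4)), Pow(Add(74, -1), -1)))) = Mul(4, Add(-145, Mul(Add(48, -5), Pow(73, -1)))) = Mul(4, Add(-145, Mul(43, Rational(1, 73)))) = Mul(4, Add(-145, Rational(43, 73))) = Mul(4, Rational(-10542, 73)) = Rational(-42168, 73)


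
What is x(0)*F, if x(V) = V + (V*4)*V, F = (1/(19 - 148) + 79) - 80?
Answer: 0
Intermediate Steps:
F = -130/129 (F = (1/(-129) + 79) - 80 = (-1/129 + 79) - 80 = 10190/129 - 80 = -130/129 ≈ -1.0078)
x(V) = V + 4*V**2 (x(V) = V + (4*V)*V = V + 4*V**2)
x(0)*F = (0*(1 + 4*0))*(-130/129) = (0*(1 + 0))*(-130/129) = (0*1)*(-130/129) = 0*(-130/129) = 0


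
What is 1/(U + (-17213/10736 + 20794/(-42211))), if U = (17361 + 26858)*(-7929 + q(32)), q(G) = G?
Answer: -453177296/158248353938676455 ≈ -2.8637e-9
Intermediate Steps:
U = -349197443 (U = (17361 + 26858)*(-7929 + 32) = 44219*(-7897) = -349197443)
1/(U + (-17213/10736 + 20794/(-42211))) = 1/(-349197443 + (-17213/10736 + 20794/(-42211))) = 1/(-349197443 + (-17213*1/10736 + 20794*(-1/42211))) = 1/(-349197443 + (-17213/10736 - 20794/42211)) = 1/(-349197443 - 949822327/453177296) = 1/(-158248353938676455/453177296) = -453177296/158248353938676455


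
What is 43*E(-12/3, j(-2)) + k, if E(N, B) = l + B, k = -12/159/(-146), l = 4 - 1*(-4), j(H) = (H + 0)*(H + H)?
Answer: 2661874/3869 ≈ 688.00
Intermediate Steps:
j(H) = 2*H² (j(H) = H*(2*H) = 2*H²)
l = 8 (l = 4 + 4 = 8)
k = 2/3869 (k = -12*1/159*(-1/146) = -4/53*(-1/146) = 2/3869 ≈ 0.00051693)
E(N, B) = 8 + B
43*E(-12/3, j(-2)) + k = 43*(8 + 2*(-2)²) + 2/3869 = 43*(8 + 2*4) + 2/3869 = 43*(8 + 8) + 2/3869 = 43*16 + 2/3869 = 688 + 2/3869 = 2661874/3869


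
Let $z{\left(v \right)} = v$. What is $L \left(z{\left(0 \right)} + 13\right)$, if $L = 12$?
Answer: $156$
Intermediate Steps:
$L \left(z{\left(0 \right)} + 13\right) = 12 \left(0 + 13\right) = 12 \cdot 13 = 156$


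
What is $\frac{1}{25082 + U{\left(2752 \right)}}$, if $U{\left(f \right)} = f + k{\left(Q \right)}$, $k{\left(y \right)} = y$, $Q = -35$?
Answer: $\frac{1}{27799} \approx 3.5973 \cdot 10^{-5}$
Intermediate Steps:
$U{\left(f \right)} = -35 + f$ ($U{\left(f \right)} = f - 35 = -35 + f$)
$\frac{1}{25082 + U{\left(2752 \right)}} = \frac{1}{25082 + \left(-35 + 2752\right)} = \frac{1}{25082 + 2717} = \frac{1}{27799}$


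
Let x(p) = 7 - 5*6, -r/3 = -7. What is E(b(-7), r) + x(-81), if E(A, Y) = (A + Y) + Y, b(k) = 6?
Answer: 25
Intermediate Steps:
r = 21 (r = -3*(-7) = 21)
x(p) = -23 (x(p) = 7 - 30 = -23)
E(A, Y) = A + 2*Y
E(b(-7), r) + x(-81) = (6 + 2*21) - 23 = (6 + 42) - 23 = 48 - 23 = 25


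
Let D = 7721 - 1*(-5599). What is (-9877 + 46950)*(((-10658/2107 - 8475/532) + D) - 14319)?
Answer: -6055238785123/160132 ≈ -3.7814e+7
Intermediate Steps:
D = 13320 (D = 7721 + 5599 = 13320)
(-9877 + 46950)*(((-10658/2107 - 8475/532) + D) - 14319) = (-9877 + 46950)*(((-10658/2107 - 8475/532) + 13320) - 14319) = 37073*(((-10658*1/2107 - 8475*1/532) + 13320) - 14319) = 37073*(((-10658/2107 - 8475/532) + 13320) - 14319) = 37073*((-3360983/160132 + 13320) - 14319) = 37073*(2129597257/160132 - 14319) = 37073*(-163332851/160132) = -6055238785123/160132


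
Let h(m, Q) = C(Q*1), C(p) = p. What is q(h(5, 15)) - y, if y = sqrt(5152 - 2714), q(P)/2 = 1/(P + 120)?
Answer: 2/135 - sqrt(2438) ≈ -49.361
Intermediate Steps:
h(m, Q) = Q (h(m, Q) = Q*1 = Q)
q(P) = 2/(120 + P) (q(P) = 2/(P + 120) = 2/(120 + P))
y = sqrt(2438) ≈ 49.376
q(h(5, 15)) - y = 2/(120 + 15) - sqrt(2438) = 2/135 - sqrt(2438)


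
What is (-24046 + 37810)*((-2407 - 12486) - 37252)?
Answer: -717723780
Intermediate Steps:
(-24046 + 37810)*((-2407 - 12486) - 37252) = 13764*(-14893 - 37252) = 13764*(-52145) = -717723780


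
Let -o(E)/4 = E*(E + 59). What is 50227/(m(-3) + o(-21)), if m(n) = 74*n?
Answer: 50227/2970 ≈ 16.911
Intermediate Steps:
o(E) = -4*E*(59 + E) (o(E) = -4*E*(E + 59) = -4*E*(59 + E))
50227/(m(-3) + o(-21)) = 50227/(74*(-3) - 4*(-21)*(59 - 21)) = 50227/(-222 - 4*(-21)*38) = 50227/(-222 + 3192) = 50227/2970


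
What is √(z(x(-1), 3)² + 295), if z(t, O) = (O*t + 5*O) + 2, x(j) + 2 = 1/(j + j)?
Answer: √1541/2 ≈ 19.628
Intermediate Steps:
x(j) = -2 + 1/(2*j) (x(j) = -2 + 1/(j + j) = -2 + 1/(2*j))
z(t, O) = 2 + 5*O + O*t (z(t, O) = (5*O + O*t) + 2 = 2 + 5*O + O*t)
√(z(x(-1), 3)² + 295) = √((2 + 5*3 + 3*(-2 + (½)/(-1)))² + 295) = √((2 + 15 + 3*(-2 + (½)*(-1)))² + 295) = √((2 + 15 + 3*(-2 - ½))² + 295) = √((2 + 15 + 3*(-5/2))² + 295) = √((2 + 15 - 15/2)² + 295) = √((19/2)² + 295) = √(361/4 + 295) = √(1541/4) = √1541/2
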